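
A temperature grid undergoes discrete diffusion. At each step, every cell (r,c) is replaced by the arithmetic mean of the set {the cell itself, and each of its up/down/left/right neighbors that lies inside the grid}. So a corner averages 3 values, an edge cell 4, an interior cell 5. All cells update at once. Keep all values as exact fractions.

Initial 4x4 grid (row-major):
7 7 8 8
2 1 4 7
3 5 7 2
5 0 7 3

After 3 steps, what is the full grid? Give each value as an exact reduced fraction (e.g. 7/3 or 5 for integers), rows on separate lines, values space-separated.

Answer: 5119/1080 4693/900 5309/900 6737/1080
14677/3600 13777/3000 15719/3000 20081/3600
533/144 2353/600 4577/1000 1937/400
3731/1080 1397/360 841/200 323/72

Derivation:
After step 1:
  16/3 23/4 27/4 23/3
  13/4 19/5 27/5 21/4
  15/4 16/5 5 19/4
  8/3 17/4 17/4 4
After step 2:
  43/9 649/120 767/120 59/9
  121/30 107/25 131/25 173/30
  193/60 4 113/25 19/4
  32/9 431/120 35/8 13/3
After step 3:
  5119/1080 4693/900 5309/900 6737/1080
  14677/3600 13777/3000 15719/3000 20081/3600
  533/144 2353/600 4577/1000 1937/400
  3731/1080 1397/360 841/200 323/72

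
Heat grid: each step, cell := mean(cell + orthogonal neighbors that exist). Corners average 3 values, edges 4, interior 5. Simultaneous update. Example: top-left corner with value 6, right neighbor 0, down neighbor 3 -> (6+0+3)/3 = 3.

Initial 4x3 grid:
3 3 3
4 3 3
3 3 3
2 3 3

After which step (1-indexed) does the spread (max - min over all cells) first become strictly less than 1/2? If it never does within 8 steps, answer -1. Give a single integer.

Answer: 2

Derivation:
Step 1: max=10/3, min=8/3, spread=2/3
Step 2: max=767/240, min=101/36, spread=281/720
  -> spread < 1/2 first at step 2
Step 3: max=6857/2160, min=311/108, spread=637/2160
Step 4: max=202907/64800, min=2522341/864000, spread=549257/2592000
Step 5: max=6047609/1944000, min=152474879/51840000, spread=26384083/155520000
Step 6: max=180298583/58320000, min=9192148861/3110400000, spread=1271326697/9331200000
Step 7: max=1346621459/437400000, min=553844712599/186624000000, spread=62141329723/559872000000
Step 8: max=322045398199/104976000000, min=33332513987941/11197440000000, spread=3056985459857/33592320000000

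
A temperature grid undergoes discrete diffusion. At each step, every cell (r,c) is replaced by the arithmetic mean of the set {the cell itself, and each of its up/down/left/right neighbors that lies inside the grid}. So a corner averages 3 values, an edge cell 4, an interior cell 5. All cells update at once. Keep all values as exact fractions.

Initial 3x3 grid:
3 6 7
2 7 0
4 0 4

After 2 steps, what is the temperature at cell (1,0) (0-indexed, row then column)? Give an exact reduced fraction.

Answer: 19/6

Derivation:
Step 1: cell (1,0) = 4
Step 2: cell (1,0) = 19/6
Full grid after step 2:
  161/36 67/16 175/36
  19/6 21/5 79/24
  13/4 121/48 115/36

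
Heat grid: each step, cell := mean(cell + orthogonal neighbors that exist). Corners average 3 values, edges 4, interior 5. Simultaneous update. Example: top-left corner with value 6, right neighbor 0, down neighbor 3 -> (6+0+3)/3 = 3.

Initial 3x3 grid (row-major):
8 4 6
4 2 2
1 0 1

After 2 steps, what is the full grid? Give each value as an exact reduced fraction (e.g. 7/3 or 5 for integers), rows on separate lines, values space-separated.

After step 1:
  16/3 5 4
  15/4 12/5 11/4
  5/3 1 1
After step 2:
  169/36 251/60 47/12
  263/80 149/50 203/80
  77/36 91/60 19/12

Answer: 169/36 251/60 47/12
263/80 149/50 203/80
77/36 91/60 19/12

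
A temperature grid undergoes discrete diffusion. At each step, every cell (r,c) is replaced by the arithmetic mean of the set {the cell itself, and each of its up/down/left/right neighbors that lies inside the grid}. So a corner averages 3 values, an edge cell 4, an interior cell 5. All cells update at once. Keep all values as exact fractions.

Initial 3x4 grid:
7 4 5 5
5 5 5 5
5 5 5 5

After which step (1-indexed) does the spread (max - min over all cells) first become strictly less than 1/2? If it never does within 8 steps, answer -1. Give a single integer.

Step 1: max=11/2, min=19/4, spread=3/4
Step 2: max=193/36, min=491/100, spread=203/450
  -> spread < 1/2 first at step 2
Step 3: max=37433/7200, min=1487/300, spread=349/1440
Step 4: max=335003/64800, min=26809/5400, spread=2659/12960
Step 5: max=19924117/3888000, min=671839/135000, spread=2875769/19440000
Step 6: max=1192474583/233280000, min=1795771/360000, spread=1152599/9331200
Step 7: max=71306749597/13996800000, min=4856321393/972000000, spread=6878607689/69984000000
Step 8: max=4271137429223/839808000000, min=114002207/22781250, spread=548480563/6718464000

Answer: 2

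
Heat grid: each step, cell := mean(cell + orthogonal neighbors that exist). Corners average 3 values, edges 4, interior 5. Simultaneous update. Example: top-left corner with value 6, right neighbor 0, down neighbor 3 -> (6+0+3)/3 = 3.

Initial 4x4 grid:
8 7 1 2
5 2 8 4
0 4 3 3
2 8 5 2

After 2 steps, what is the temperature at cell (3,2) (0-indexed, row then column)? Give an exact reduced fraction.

Step 1: cell (3,2) = 9/2
Step 2: cell (3,2) = 1031/240
Full grid after step 2:
  179/36 313/60 56/15 133/36
  551/120 409/100 443/100 791/240
  397/120 207/50 191/50 911/240
  65/18 959/240 1031/240 65/18

Answer: 1031/240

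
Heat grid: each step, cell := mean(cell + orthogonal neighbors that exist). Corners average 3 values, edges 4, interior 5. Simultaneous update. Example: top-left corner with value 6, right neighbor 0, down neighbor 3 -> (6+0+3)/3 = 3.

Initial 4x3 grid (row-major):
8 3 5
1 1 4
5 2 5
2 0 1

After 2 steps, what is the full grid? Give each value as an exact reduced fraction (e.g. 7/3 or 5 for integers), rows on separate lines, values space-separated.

Answer: 4 289/80 4
249/80 331/100 259/80
671/240 231/100 227/80
73/36 491/240 25/12

Derivation:
After step 1:
  4 17/4 4
  15/4 11/5 15/4
  5/2 13/5 3
  7/3 5/4 2
After step 2:
  4 289/80 4
  249/80 331/100 259/80
  671/240 231/100 227/80
  73/36 491/240 25/12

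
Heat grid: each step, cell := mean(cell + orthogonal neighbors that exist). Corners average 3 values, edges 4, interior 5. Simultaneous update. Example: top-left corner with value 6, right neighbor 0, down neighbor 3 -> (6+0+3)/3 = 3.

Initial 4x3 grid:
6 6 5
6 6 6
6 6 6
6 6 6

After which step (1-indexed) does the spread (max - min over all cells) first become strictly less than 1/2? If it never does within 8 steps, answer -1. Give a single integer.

Step 1: max=6, min=17/3, spread=1/3
  -> spread < 1/2 first at step 1
Step 2: max=6, min=103/18, spread=5/18
Step 3: max=6, min=1255/216, spread=41/216
Step 4: max=6, min=151303/25920, spread=4217/25920
Step 5: max=43121/7200, min=9122051/1555200, spread=38417/311040
Step 6: max=861403/144000, min=548671789/93312000, spread=1903471/18662400
Step 7: max=25804241/4320000, min=32991330911/5598720000, spread=18038617/223948800
Step 8: max=2319873241/388800000, min=1982271017149/335923200000, spread=883978523/13436928000

Answer: 1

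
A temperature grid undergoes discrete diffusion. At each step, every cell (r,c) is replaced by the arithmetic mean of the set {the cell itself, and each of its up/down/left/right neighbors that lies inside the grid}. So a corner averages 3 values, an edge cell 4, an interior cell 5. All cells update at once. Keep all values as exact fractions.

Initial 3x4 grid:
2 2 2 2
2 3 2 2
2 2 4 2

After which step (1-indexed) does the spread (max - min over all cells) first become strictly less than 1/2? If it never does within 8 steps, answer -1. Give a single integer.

Step 1: max=11/4, min=2, spread=3/4
Step 2: max=631/240, min=2, spread=151/240
Step 3: max=5281/2160, min=767/360, spread=679/2160
  -> spread < 1/2 first at step 3
Step 4: max=521341/216000, min=47261/21600, spread=48731/216000
Step 5: max=2295923/972000, min=5718883/2592000, spread=242147/1555200
Step 6: max=227588747/97200000, min=144654073/64800000, spread=848611/7776000
Step 7: max=16267968781/6998400000, min=20918380783/9331200000, spread=92669311/1119744000
Step 8: max=970810014779/419904000000, min=1261861729997/559872000000, spread=781238953/13436928000

Answer: 3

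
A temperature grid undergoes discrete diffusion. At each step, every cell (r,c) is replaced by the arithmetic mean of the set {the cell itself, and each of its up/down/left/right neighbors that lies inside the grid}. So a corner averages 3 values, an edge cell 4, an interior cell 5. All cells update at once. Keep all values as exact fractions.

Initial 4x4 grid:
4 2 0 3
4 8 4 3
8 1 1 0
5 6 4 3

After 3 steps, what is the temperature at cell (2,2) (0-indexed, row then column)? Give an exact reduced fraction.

Step 1: cell (2,2) = 2
Step 2: cell (2,2) = 61/20
Step 3: cell (2,2) = 17669/6000
Full grid after step 3:
  8573/2160 26093/7200 263/96 49/20
  16519/3600 22151/6000 379/125 1141/480
  16723/3600 6359/1500 17669/6000 3631/1440
  1351/270 14743/3600 475/144 1099/432

Answer: 17669/6000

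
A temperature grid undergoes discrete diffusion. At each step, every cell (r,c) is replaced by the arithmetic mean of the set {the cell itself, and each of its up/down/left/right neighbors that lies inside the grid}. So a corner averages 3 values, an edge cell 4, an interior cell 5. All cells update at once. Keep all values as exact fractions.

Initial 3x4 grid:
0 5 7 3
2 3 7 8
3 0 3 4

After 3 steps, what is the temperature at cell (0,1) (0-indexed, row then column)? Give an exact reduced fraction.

Step 1: cell (0,1) = 15/4
Step 2: cell (0,1) = 899/240
Step 3: cell (0,1) = 5419/1440
Full grid after step 3:
  6329/2160 5419/1440 773/160 3937/720
  125/48 169/50 917/200 2467/480
  5059/2160 4379/1440 1939/480 3427/720

Answer: 5419/1440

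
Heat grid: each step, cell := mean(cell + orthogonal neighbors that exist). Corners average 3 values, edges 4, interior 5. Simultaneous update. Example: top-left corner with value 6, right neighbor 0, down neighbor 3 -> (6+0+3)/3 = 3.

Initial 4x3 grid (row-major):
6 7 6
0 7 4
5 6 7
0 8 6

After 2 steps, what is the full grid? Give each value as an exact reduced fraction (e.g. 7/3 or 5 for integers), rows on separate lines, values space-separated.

Answer: 46/9 213/40 109/18
983/240 142/25 1333/240
1091/240 249/50 507/80
145/36 86/15 71/12

Derivation:
After step 1:
  13/3 13/2 17/3
  9/2 24/5 6
  11/4 33/5 23/4
  13/3 5 7
After step 2:
  46/9 213/40 109/18
  983/240 142/25 1333/240
  1091/240 249/50 507/80
  145/36 86/15 71/12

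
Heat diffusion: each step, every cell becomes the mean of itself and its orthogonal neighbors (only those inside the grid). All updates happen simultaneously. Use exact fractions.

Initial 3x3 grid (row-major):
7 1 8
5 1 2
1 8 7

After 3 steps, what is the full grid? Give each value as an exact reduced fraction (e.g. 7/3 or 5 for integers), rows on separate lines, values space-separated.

After step 1:
  13/3 17/4 11/3
  7/2 17/5 9/2
  14/3 17/4 17/3
After step 2:
  145/36 313/80 149/36
  159/40 199/50 517/120
  149/36 1079/240 173/36
After step 3:
  8579/2160 19271/4800 8899/2160
  9673/2400 12403/3000 31019/7200
  9079/2160 62713/14400 9799/2160

Answer: 8579/2160 19271/4800 8899/2160
9673/2400 12403/3000 31019/7200
9079/2160 62713/14400 9799/2160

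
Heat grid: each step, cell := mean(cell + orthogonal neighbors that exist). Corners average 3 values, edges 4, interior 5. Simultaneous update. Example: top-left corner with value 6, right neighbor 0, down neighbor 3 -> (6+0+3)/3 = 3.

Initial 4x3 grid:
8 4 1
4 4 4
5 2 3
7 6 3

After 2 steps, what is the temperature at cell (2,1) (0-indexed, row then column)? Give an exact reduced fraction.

Step 1: cell (2,1) = 4
Step 2: cell (2,1) = 98/25
Full grid after step 2:
  89/18 971/240 41/12
  1121/240 201/50 63/20
  79/16 98/25 7/2
  5 37/8 23/6

Answer: 98/25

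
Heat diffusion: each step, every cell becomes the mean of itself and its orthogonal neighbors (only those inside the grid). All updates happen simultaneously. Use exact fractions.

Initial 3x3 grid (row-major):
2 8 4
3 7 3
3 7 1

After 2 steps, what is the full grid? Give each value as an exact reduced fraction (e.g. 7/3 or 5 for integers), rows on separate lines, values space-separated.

Answer: 40/9 1211/240 14/3
1081/240 457/100 1081/240
151/36 181/40 143/36

Derivation:
After step 1:
  13/3 21/4 5
  15/4 28/5 15/4
  13/3 9/2 11/3
After step 2:
  40/9 1211/240 14/3
  1081/240 457/100 1081/240
  151/36 181/40 143/36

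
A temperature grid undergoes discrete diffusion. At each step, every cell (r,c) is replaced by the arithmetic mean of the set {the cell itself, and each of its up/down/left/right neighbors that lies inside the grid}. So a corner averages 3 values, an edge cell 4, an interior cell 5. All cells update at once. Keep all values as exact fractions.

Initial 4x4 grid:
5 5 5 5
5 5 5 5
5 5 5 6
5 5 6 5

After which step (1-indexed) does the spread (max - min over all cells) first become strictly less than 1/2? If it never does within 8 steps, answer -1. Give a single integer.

Answer: 2

Derivation:
Step 1: max=17/3, min=5, spread=2/3
Step 2: max=647/120, min=5, spread=47/120
  -> spread < 1/2 first at step 2
Step 3: max=2911/540, min=5, spread=211/540
Step 4: max=86041/16200, min=5, spread=5041/16200
Step 5: max=2568643/486000, min=22579/4500, spread=130111/486000
Step 6: max=76542367/14580000, min=1357159/270000, spread=3255781/14580000
Step 7: max=2287353691/437400000, min=1361107/270000, spread=82360351/437400000
Step 8: max=68361316891/13122000000, min=245506441/48600000, spread=2074577821/13122000000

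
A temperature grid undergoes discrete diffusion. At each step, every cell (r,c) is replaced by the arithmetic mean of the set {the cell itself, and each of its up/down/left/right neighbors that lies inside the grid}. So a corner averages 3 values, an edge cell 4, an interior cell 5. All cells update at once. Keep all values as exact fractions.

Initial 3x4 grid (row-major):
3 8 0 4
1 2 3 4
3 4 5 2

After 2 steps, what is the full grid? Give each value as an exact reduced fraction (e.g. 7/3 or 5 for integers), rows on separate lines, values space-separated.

Answer: 19/6 73/20 187/60 29/9
751/240 77/25 169/50 743/240
101/36 199/60 101/30 125/36

Derivation:
After step 1:
  4 13/4 15/4 8/3
  9/4 18/5 14/5 13/4
  8/3 7/2 7/2 11/3
After step 2:
  19/6 73/20 187/60 29/9
  751/240 77/25 169/50 743/240
  101/36 199/60 101/30 125/36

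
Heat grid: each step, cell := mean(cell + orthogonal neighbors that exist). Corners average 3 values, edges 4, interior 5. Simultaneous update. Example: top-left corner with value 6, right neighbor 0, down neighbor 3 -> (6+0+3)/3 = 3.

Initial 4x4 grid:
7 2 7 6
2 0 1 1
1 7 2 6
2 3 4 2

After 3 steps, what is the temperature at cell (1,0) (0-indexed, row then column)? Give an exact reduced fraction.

Answer: 10391/3600

Derivation:
Step 1: cell (1,0) = 5/2
Step 2: cell (1,0) = 347/120
Step 3: cell (1,0) = 10391/3600
Full grid after step 3:
  3527/1080 6013/1800 6529/1800 7957/2160
  10391/3600 9341/3000 18979/6000 25411/7200
  697/240 1133/400 1653/500 7721/2400
  223/80 509/160 7531/2400 125/36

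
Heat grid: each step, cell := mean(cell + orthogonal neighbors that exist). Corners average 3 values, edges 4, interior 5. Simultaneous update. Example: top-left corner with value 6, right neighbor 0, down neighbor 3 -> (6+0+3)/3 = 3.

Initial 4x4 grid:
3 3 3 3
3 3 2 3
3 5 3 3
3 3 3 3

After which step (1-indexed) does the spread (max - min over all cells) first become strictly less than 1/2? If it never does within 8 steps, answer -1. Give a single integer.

Step 1: max=7/2, min=11/4, spread=3/4
Step 2: max=84/25, min=17/6, spread=79/150
Step 3: max=491/150, min=1033/360, spread=727/1800
  -> spread < 1/2 first at step 3
Step 4: max=8827/2700, min=31297/10800, spread=1337/3600
Step 5: max=65431/20250, min=189443/64800, spread=33227/108000
Step 6: max=7806061/2430000, min=28674493/9720000, spread=849917/3240000
Step 7: max=464946377/145800000, min=865757533/291600000, spread=21378407/97200000
Step 8: max=3468816821/1093500000, min=26130317977/8748000000, spread=540072197/2916000000

Answer: 3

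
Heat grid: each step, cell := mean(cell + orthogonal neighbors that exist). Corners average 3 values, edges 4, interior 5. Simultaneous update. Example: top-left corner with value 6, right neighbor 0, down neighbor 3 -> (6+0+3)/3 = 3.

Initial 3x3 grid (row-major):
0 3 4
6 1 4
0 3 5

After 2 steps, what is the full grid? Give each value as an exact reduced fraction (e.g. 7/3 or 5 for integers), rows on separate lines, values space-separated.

After step 1:
  3 2 11/3
  7/4 17/5 7/2
  3 9/4 4
After step 2:
  9/4 181/60 55/18
  223/80 129/50 437/120
  7/3 253/80 13/4

Answer: 9/4 181/60 55/18
223/80 129/50 437/120
7/3 253/80 13/4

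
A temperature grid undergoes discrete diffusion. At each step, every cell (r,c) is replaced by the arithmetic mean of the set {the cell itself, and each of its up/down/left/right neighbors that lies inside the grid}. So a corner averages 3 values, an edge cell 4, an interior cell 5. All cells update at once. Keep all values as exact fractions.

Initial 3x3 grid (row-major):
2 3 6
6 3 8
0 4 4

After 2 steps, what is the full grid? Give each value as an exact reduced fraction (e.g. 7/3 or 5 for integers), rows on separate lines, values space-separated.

Answer: 119/36 529/120 173/36
291/80 381/100 421/80
53/18 973/240 40/9

Derivation:
After step 1:
  11/3 7/2 17/3
  11/4 24/5 21/4
  10/3 11/4 16/3
After step 2:
  119/36 529/120 173/36
  291/80 381/100 421/80
  53/18 973/240 40/9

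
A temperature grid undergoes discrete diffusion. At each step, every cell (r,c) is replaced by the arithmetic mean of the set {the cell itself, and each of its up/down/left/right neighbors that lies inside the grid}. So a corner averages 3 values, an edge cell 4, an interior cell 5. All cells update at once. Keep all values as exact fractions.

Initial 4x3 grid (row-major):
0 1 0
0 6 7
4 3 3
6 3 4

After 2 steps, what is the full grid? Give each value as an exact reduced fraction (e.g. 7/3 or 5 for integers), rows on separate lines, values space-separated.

Answer: 55/36 163/80 101/36
569/240 309/100 859/240
833/240 187/50 923/240
139/36 58/15 139/36

Derivation:
After step 1:
  1/3 7/4 8/3
  5/2 17/5 4
  13/4 19/5 17/4
  13/3 4 10/3
After step 2:
  55/36 163/80 101/36
  569/240 309/100 859/240
  833/240 187/50 923/240
  139/36 58/15 139/36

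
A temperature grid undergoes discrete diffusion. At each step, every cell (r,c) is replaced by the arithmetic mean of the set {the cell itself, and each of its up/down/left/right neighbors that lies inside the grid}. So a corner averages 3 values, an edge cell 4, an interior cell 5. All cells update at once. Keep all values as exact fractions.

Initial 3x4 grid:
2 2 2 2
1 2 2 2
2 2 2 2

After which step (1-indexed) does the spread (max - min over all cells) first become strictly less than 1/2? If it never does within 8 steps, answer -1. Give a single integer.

Step 1: max=2, min=5/3, spread=1/3
  -> spread < 1/2 first at step 1
Step 2: max=2, min=413/240, spread=67/240
Step 3: max=2, min=3883/2160, spread=437/2160
Step 4: max=1991/1000, min=1570469/864000, spread=29951/172800
Step 5: max=6671/3375, min=14336179/7776000, spread=206761/1555200
Step 6: max=10634329/5400000, min=5764604429/3110400000, spread=14430763/124416000
Step 7: max=846347273/432000000, min=348140258311/186624000000, spread=139854109/1492992000
Step 8: max=75908771023/38880000000, min=20972408109749/11197440000000, spread=7114543559/89579520000

Answer: 1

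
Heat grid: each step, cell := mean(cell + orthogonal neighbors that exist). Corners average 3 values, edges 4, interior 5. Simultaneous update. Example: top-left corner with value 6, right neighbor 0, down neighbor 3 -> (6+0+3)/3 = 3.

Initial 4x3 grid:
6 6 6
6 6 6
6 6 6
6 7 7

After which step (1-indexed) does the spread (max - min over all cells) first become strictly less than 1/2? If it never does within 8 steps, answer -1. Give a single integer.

Answer: 2

Derivation:
Step 1: max=20/3, min=6, spread=2/3
Step 2: max=233/36, min=6, spread=17/36
  -> spread < 1/2 first at step 2
Step 3: max=13807/2160, min=6, spread=847/2160
Step 4: max=205031/32400, min=1354/225, spread=2011/6480
Step 5: max=24458783/3888000, min=651713/108000, spread=199423/777600
Step 6: max=1460584867/233280000, min=13075249/2160000, spread=1938319/9331200
Step 7: max=87342477053/13996800000, min=1179844199/194400000, spread=95747789/559872000
Step 8: max=5226417255127/839808000000, min=70957143941/11664000000, spread=940023131/6718464000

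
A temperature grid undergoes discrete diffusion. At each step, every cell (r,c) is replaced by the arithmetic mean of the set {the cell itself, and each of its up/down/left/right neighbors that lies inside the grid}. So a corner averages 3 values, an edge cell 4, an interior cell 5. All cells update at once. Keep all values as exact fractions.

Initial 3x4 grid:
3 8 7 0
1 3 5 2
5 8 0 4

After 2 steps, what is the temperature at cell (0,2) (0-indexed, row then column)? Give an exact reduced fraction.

Answer: 333/80

Derivation:
Step 1: cell (0,2) = 5
Step 2: cell (0,2) = 333/80
Full grid after step 2:
  49/12 77/16 333/80 43/12
  25/6 413/100 102/25 223/80
  35/9 215/48 273/80 3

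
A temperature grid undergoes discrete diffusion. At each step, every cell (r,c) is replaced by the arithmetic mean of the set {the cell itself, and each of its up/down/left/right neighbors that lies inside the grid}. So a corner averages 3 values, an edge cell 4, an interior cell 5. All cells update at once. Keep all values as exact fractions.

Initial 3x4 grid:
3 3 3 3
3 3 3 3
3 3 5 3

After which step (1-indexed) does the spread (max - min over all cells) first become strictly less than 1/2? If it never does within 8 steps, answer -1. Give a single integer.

Step 1: max=11/3, min=3, spread=2/3
Step 2: max=211/60, min=3, spread=31/60
Step 3: max=1831/540, min=3, spread=211/540
  -> spread < 1/2 first at step 3
Step 4: max=178897/54000, min=2747/900, spread=14077/54000
Step 5: max=1598407/486000, min=165683/54000, spread=5363/24300
Step 6: max=47480809/14580000, min=92869/30000, spread=93859/583200
Step 7: max=2834674481/874800000, min=151136467/48600000, spread=4568723/34992000
Step 8: max=169244435629/52488000000, min=4555618889/1458000000, spread=8387449/83980800

Answer: 3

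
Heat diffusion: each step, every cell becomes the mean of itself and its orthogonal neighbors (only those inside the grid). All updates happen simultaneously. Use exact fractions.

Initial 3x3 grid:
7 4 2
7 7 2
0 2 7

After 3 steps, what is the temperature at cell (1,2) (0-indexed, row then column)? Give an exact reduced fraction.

Answer: 29789/7200

Derivation:
Step 1: cell (1,2) = 9/2
Step 2: cell (1,2) = 457/120
Step 3: cell (1,2) = 29789/7200
Full grid after step 3:
  3503/720 16757/3600 4457/1080
  7517/1600 25661/6000 29789/7200
  1001/240 7441/1800 4187/1080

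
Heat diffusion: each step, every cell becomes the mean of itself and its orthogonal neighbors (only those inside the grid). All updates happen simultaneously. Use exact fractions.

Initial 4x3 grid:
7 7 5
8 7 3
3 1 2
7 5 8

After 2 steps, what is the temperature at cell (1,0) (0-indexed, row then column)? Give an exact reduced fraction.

Step 1: cell (1,0) = 25/4
Step 2: cell (1,0) = 353/60
Full grid after step 2:
  241/36 721/120 21/4
  353/60 129/25 359/80
  49/10 223/50 327/80
  5 377/80 55/12

Answer: 353/60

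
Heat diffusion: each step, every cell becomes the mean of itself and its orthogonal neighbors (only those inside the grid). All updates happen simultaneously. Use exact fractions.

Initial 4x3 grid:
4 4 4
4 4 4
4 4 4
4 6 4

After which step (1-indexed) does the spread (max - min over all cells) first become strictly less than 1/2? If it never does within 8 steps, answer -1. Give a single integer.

Answer: 3

Derivation:
Step 1: max=14/3, min=4, spread=2/3
Step 2: max=547/120, min=4, spread=67/120
Step 3: max=4757/1080, min=4, spread=437/1080
  -> spread < 1/2 first at step 3
Step 4: max=1885531/432000, min=2009/500, spread=29951/86400
Step 5: max=16767821/3888000, min=13658/3375, spread=206761/777600
Step 6: max=6676995571/1555200000, min=10965671/2700000, spread=14430763/62208000
Step 7: max=398355741689/93312000000, min=881652727/216000000, spread=139854109/746496000
Step 8: max=23817351890251/5598720000000, min=79611228977/19440000000, spread=7114543559/44789760000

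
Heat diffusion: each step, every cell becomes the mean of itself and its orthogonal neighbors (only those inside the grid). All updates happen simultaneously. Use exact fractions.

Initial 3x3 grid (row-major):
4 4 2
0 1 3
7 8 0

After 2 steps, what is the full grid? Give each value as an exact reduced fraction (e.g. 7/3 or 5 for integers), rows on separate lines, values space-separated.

After step 1:
  8/3 11/4 3
  3 16/5 3/2
  5 4 11/3
After step 2:
  101/36 697/240 29/12
  52/15 289/100 341/120
  4 119/30 55/18

Answer: 101/36 697/240 29/12
52/15 289/100 341/120
4 119/30 55/18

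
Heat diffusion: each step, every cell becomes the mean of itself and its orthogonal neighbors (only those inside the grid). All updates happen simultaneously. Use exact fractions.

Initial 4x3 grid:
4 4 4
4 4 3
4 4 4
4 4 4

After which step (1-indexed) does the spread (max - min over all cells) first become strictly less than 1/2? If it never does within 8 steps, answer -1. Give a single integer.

Step 1: max=4, min=11/3, spread=1/3
  -> spread < 1/2 first at step 1
Step 2: max=4, min=449/120, spread=31/120
Step 3: max=4, min=4109/1080, spread=211/1080
Step 4: max=7153/1800, min=415103/108000, spread=14077/108000
Step 5: max=428317/108000, min=3747593/972000, spread=5363/48600
Step 6: max=237131/60000, min=112899191/29160000, spread=93859/1166400
Step 7: max=383463533/97200000, min=6788125519/1749600000, spread=4568723/69984000
Step 8: max=11482381111/2916000000, min=408123564371/104976000000, spread=8387449/167961600

Answer: 1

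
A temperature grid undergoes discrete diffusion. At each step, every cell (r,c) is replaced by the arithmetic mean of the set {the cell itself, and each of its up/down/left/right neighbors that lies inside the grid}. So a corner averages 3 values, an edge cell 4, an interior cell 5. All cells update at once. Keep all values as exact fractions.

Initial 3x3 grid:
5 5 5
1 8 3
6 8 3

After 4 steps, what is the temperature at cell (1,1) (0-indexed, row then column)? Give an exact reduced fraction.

Step 1: cell (1,1) = 5
Step 2: cell (1,1) = 107/20
Step 3: cell (1,1) = 5909/1200
Step 4: cell (1,1) = 364123/72000
Full grid after step 4:
  127237/25920 278843/57600 63811/12960
  106963/21600 364123/72000 285043/57600
  44549/8640 880379/172800 8317/1620

Answer: 364123/72000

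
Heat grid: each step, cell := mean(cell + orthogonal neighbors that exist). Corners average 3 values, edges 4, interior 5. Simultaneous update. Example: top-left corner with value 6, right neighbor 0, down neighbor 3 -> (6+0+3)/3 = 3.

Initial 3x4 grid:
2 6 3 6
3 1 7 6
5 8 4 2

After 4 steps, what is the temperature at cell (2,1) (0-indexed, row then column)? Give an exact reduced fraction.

Answer: 982649/216000

Derivation:
Step 1: cell (2,1) = 9/2
Step 2: cell (2,1) = 241/48
Step 3: cell (2,1) = 31667/7200
Step 4: cell (2,1) = 982649/216000
Full grid after step 4:
  503789/129600 230131/54000 80737/18000 23117/4800
  1200887/288000 507943/120000 564193/120000 1355897/288000
  549439/129600 982649/216000 330823/72000 207703/43200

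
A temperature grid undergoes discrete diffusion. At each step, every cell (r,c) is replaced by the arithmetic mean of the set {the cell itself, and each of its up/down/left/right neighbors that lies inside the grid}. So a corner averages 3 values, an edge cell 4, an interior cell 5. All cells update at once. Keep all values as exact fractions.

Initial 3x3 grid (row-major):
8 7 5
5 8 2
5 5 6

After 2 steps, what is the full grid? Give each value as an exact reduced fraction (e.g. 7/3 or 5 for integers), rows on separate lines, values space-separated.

After step 1:
  20/3 7 14/3
  13/2 27/5 21/4
  5 6 13/3
After step 2:
  121/18 89/15 203/36
  707/120 603/100 393/80
  35/6 311/60 187/36

Answer: 121/18 89/15 203/36
707/120 603/100 393/80
35/6 311/60 187/36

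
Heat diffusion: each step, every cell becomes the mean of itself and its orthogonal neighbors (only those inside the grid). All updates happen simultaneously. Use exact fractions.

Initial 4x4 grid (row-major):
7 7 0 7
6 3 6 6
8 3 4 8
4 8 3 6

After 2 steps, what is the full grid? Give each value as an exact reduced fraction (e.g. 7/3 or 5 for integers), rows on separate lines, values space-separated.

After step 1:
  20/3 17/4 5 13/3
  6 5 19/5 27/4
  21/4 26/5 24/5 6
  20/3 9/2 21/4 17/3
After step 2:
  203/36 251/48 1043/240 193/36
  275/48 97/20 507/100 1253/240
  1387/240 99/20 501/100 1393/240
  197/36 1297/240 1213/240 203/36

Answer: 203/36 251/48 1043/240 193/36
275/48 97/20 507/100 1253/240
1387/240 99/20 501/100 1393/240
197/36 1297/240 1213/240 203/36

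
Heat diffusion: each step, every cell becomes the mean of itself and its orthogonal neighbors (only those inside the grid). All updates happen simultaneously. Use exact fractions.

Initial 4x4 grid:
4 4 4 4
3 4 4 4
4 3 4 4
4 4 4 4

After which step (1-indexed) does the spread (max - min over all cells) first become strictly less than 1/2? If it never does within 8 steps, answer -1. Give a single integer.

Step 1: max=4, min=7/2, spread=1/2
Step 2: max=4, min=871/240, spread=89/240
  -> spread < 1/2 first at step 2
Step 3: max=4, min=8899/2400, spread=701/2400
Step 4: max=15851/4000, min=161831/43200, spread=46799/216000
Step 5: max=213329/54000, min=8143303/2160000, spread=389857/2160000
Step 6: max=212273/54000, min=736640041/194400000, spread=27542759/194400000
Step 7: max=19049989/4860000, min=7386828799/1944000000, spread=77722267/648000000
Step 8: max=18998729029/4860000000, min=222277622899/58320000000, spread=5707125449/58320000000

Answer: 2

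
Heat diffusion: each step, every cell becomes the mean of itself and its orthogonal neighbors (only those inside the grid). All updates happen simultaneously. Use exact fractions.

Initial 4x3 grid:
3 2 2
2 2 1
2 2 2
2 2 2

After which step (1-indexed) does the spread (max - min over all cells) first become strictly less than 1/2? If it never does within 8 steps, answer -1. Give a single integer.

Answer: 3

Derivation:
Step 1: max=7/3, min=5/3, spread=2/3
Step 2: max=41/18, min=209/120, spread=193/360
Step 3: max=2299/1080, min=2233/1200, spread=2893/10800
  -> spread < 1/2 first at step 3
Step 4: max=271621/129600, min=102259/54000, spread=130997/648000
Step 5: max=15944489/7776000, min=4142969/2160000, spread=5149003/38880000
Step 6: max=948688111/466560000, min=37643539/19440000, spread=1809727/18662400
Step 7: max=56439753749/27993600000, min=3783765191/1944000000, spread=9767674993/139968000000
Step 8: max=3371310944191/1679616000000, min=34161647071/17496000000, spread=734342603/13436928000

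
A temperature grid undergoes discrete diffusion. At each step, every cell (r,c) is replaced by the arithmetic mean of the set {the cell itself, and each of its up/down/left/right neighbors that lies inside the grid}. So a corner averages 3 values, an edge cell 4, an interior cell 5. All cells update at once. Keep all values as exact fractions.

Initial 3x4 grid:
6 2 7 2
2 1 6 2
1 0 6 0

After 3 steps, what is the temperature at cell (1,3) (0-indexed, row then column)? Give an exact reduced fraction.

Step 1: cell (1,3) = 5/2
Step 2: cell (1,3) = 397/120
Step 3: cell (1,3) = 22991/7200
Full grid after step 3:
  6467/2160 24881/7200 25681/7200 7819/2160
  18701/7200 16853/6000 20033/6000 22991/7200
  737/360 62/25 9953/3600 3257/1080

Answer: 22991/7200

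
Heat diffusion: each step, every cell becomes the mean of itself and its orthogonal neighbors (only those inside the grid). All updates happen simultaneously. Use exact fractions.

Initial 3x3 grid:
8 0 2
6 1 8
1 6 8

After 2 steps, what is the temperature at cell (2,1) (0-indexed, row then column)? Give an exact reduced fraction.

Answer: 149/30

Derivation:
Step 1: cell (2,1) = 4
Step 2: cell (2,1) = 149/30
Full grid after step 2:
  137/36 299/80 65/18
  43/10 197/50 1177/240
  37/9 149/30 193/36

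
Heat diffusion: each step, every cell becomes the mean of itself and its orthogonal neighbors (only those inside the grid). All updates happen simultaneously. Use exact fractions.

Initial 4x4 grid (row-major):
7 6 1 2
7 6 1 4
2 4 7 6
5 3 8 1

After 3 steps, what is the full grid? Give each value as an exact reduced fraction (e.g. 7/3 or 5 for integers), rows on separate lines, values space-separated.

After step 1:
  20/3 5 5/2 7/3
  11/2 24/5 19/5 13/4
  9/2 22/5 26/5 9/2
  10/3 5 19/4 5
After step 2:
  103/18 569/120 409/120 97/36
  161/30 47/10 391/100 833/240
  133/30 239/50 453/100 359/80
  77/18 1049/240 399/80 19/4
After step 3:
  5699/1080 3343/720 13279/3600 6893/2160
  91/18 14099/3000 24023/6000 26213/7200
  4243/900 27377/6000 4539/1000 10343/2400
  9419/2160 33149/7200 11183/2400 569/120

Answer: 5699/1080 3343/720 13279/3600 6893/2160
91/18 14099/3000 24023/6000 26213/7200
4243/900 27377/6000 4539/1000 10343/2400
9419/2160 33149/7200 11183/2400 569/120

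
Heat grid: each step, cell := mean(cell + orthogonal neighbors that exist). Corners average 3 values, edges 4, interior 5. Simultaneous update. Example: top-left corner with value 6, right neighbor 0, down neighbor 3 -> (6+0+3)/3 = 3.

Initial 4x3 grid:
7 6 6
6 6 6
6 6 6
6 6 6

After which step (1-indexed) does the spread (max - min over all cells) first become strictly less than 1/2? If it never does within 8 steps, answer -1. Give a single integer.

Step 1: max=19/3, min=6, spread=1/3
  -> spread < 1/2 first at step 1
Step 2: max=113/18, min=6, spread=5/18
Step 3: max=1337/216, min=6, spread=41/216
Step 4: max=159737/25920, min=6, spread=4217/25920
Step 5: max=9540349/1555200, min=43279/7200, spread=38417/311040
Step 6: max=571072211/93312000, min=866597/144000, spread=1903471/18662400
Step 7: max=34193309089/5598720000, min=26035759/4320000, spread=18038617/223948800
Step 8: max=2048807382851/335923200000, min=2345726759/388800000, spread=883978523/13436928000

Answer: 1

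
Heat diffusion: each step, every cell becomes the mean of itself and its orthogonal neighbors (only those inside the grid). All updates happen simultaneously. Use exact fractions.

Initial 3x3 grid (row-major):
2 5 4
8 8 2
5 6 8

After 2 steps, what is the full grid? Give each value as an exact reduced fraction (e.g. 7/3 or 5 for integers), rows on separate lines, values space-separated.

Answer: 31/6 1153/240 167/36
1373/240 571/100 203/40
113/18 1453/240 211/36

Derivation:
After step 1:
  5 19/4 11/3
  23/4 29/5 11/2
  19/3 27/4 16/3
After step 2:
  31/6 1153/240 167/36
  1373/240 571/100 203/40
  113/18 1453/240 211/36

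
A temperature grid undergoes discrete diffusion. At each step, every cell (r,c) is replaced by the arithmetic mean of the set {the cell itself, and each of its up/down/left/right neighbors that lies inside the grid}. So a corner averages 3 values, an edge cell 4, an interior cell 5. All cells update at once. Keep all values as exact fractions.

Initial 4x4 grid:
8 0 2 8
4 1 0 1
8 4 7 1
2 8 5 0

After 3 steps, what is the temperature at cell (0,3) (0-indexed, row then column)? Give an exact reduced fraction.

Step 1: cell (0,3) = 11/3
Step 2: cell (0,3) = 26/9
Step 3: cell (0,3) = 749/270
Full grid after step 3:
  71/20 7837/2400 19639/7200 749/270
  3349/800 833/250 4537/1500 19009/7200
  10991/2400 4379/1000 3301/1000 2393/800
  1891/360 10931/2400 9539/2400 1129/360

Answer: 749/270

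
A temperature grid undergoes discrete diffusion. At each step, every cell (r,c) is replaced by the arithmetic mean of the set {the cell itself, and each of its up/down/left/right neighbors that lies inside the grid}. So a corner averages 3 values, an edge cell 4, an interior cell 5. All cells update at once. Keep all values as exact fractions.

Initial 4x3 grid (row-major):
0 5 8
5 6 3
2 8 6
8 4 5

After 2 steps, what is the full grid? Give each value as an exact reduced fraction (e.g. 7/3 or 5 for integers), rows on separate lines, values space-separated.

After step 1:
  10/3 19/4 16/3
  13/4 27/5 23/4
  23/4 26/5 11/2
  14/3 25/4 5
After step 2:
  34/9 1129/240 95/18
  133/30 487/100 1319/240
  283/60 281/50 429/80
  50/9 1267/240 67/12

Answer: 34/9 1129/240 95/18
133/30 487/100 1319/240
283/60 281/50 429/80
50/9 1267/240 67/12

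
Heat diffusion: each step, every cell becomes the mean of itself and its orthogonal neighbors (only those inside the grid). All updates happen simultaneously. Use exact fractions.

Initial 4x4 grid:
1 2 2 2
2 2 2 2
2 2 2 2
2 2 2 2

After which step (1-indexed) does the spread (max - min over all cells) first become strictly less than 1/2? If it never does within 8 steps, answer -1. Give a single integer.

Step 1: max=2, min=5/3, spread=1/3
  -> spread < 1/2 first at step 1
Step 2: max=2, min=31/18, spread=5/18
Step 3: max=2, min=391/216, spread=41/216
Step 4: max=2, min=11917/6480, spread=1043/6480
Step 5: max=2, min=363247/194400, spread=25553/194400
Step 6: max=35921/18000, min=10992541/5832000, spread=645863/5832000
Step 7: max=239029/120000, min=332278309/174960000, spread=16225973/174960000
Step 8: max=107299/54000, min=10020122017/5248800000, spread=409340783/5248800000

Answer: 1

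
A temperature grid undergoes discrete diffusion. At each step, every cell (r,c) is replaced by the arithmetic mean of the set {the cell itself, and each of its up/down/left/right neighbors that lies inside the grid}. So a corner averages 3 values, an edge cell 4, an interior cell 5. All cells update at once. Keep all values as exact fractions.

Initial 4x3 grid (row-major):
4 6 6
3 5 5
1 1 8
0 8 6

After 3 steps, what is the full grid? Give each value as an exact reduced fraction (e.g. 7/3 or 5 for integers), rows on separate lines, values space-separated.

Answer: 1771/432 23219/4800 2249/432
6809/1800 8611/2000 19043/3600
631/200 26123/6000 17983/3600
829/240 59107/14400 11351/2160

Derivation:
After step 1:
  13/3 21/4 17/3
  13/4 4 6
  5/4 23/5 5
  3 15/4 22/3
After step 2:
  77/18 77/16 203/36
  77/24 231/50 31/6
  121/40 93/25 86/15
  8/3 1121/240 193/36
After step 3:
  1771/432 23219/4800 2249/432
  6809/1800 8611/2000 19043/3600
  631/200 26123/6000 17983/3600
  829/240 59107/14400 11351/2160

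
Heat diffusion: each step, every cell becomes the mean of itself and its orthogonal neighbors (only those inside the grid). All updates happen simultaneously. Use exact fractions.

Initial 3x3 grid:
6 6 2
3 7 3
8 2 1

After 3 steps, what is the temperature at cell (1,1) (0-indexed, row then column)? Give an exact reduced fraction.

Answer: 2109/500

Derivation:
Step 1: cell (1,1) = 21/5
Step 2: cell (1,1) = 116/25
Step 3: cell (1,1) = 2109/500
Full grid after step 3:
  3559/720 67109/14400 4271/1080
  2237/450 2109/500 54809/14400
  4891/1080 29867/7200 823/240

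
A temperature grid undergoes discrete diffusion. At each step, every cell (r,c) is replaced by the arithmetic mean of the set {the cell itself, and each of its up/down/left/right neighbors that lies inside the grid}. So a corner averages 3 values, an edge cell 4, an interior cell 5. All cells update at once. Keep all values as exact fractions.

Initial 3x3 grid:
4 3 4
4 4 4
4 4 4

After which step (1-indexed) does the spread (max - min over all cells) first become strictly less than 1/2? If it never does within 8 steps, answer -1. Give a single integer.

Answer: 1

Derivation:
Step 1: max=4, min=11/3, spread=1/3
  -> spread < 1/2 first at step 1
Step 2: max=4, min=893/240, spread=67/240
Step 3: max=793/200, min=8203/2160, spread=1807/10800
Step 4: max=21239/5400, min=3298037/864000, spread=33401/288000
Step 5: max=2116609/540000, min=29874067/7776000, spread=3025513/38880000
Step 6: max=112444051/28800000, min=11976673133/3110400000, spread=53531/995328
Step 7: max=30312883949/7776000000, min=720463074151/186624000000, spread=450953/11943936
Step 8: max=3631471389481/933120000000, min=43280856439397/11197440000000, spread=3799043/143327232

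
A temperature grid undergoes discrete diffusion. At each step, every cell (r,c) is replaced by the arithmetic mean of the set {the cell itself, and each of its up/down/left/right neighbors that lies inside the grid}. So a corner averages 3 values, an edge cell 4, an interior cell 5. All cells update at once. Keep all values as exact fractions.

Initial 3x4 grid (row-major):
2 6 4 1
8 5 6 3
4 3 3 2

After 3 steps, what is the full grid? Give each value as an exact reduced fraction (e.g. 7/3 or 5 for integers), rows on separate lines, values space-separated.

After step 1:
  16/3 17/4 17/4 8/3
  19/4 28/5 21/5 3
  5 15/4 7/2 8/3
After step 2:
  43/9 583/120 461/120 119/36
  1241/240 451/100 411/100 47/15
  9/2 357/80 847/240 55/18
After step 3:
  10661/2160 16189/3600 1813/450 3701/1080
  68251/14400 13867/3000 22949/6000 3061/900
  212/45 10201/2400 27283/7200 6997/2160

Answer: 10661/2160 16189/3600 1813/450 3701/1080
68251/14400 13867/3000 22949/6000 3061/900
212/45 10201/2400 27283/7200 6997/2160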